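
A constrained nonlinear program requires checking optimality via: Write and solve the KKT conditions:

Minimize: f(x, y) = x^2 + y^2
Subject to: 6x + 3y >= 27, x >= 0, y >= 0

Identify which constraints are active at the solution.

KKT conditions for min x^2 + y^2 s.t. 6x + 3y >= 27, x >= 0, y >= 0:
Stationarity: 2x = mu*6 + mu_x, 2y = mu*3 + mu_y, with mu, mu_x, mu_y >= 0
Complementary slackness: mu*(6x + 3y - 27) = 0, mu_x*x = 0, mu_y*y = 0
(0, 0) is infeasible (6*0 + 3*0 < 27), so if mu = 0 stationarity would force x = mu_x/2 >= 0, y = mu_y/2 >= 0 with mu_x*x = mu_y*y = 0, i.e. x = y = 0: contradiction. Hence mu > 0 and 6x + 3y = 27 is active.
Try x > 0, y > 0 (so mu_x = mu_y = 0): x = 6*mu/2, y = 3*mu/2
Substitute: 6*(6*mu/2) + 3*(3*mu/2) = 27
  mu*45/2 = 27 => mu = 6/5
x* = 18/5 > 0, y* = 9/5 > 0, consistent with mu_x = mu_y = 0.
f is convex and the constraints are linear, so this KKT point is the global minimum.
f* = 81/5
Active constraints: 6x + 3y >= 27 (holds with equality, mu = 6/5 > 0); x >= 0 and y >= 0 are inactive (mu_x = mu_y = 0).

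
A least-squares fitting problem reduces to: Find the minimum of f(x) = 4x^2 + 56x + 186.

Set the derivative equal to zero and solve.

f(x) = 4x^2 + 56x + 186
f'(x) = 8x + (56) = 0
x = -56/8 = -7
f(-7) = -10
Since f''(x) = 8 > 0, this is a minimum.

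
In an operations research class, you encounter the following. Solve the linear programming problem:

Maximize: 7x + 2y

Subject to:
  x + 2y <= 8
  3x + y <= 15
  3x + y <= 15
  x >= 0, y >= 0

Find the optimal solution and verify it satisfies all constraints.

Feasible vertices: (0, 0), (0, 4), (22/5, 9/5), (5, 0)
Objective 7x + 2y at each vertex:
  (0, 0): 0
  (0, 4): 8
  (22/5, 9/5): 172/5
  (5, 0): 35
Maximum is 35 at (5, 0).
Verify constraints at (x, y) = (5, 0):
  1*5 + 2*0 = 5 <= 8
  3*5 + 1*0 = 15 <= 15 (active)
  3*5 + 1*0 = 15 <= 15 (active)
  x = 5 >= 0, y = 0 >= 0. All constraints satisfied.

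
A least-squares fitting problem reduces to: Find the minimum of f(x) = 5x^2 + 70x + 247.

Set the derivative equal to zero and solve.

f(x) = 5x^2 + 70x + 247
f'(x) = 10x + (70) = 0
x = -70/10 = -7
f(-7) = 2
Since f''(x) = 10 > 0, this is a minimum.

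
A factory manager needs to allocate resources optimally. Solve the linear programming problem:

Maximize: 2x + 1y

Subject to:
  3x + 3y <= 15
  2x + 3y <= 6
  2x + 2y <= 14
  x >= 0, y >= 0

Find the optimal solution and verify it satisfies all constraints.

Feasible vertices: (0, 0), (0, 2), (3, 0)
Objective 2x + 1y at each vertex:
  (0, 0): 0
  (0, 2): 2
  (3, 0): 6
Maximum is 6 at (3, 0).
Verify constraints at (x, y) = (3, 0):
  3*3 + 3*0 = 9 <= 15
  2*3 + 3*0 = 6 <= 6 (active)
  2*3 + 2*0 = 6 <= 14
  x = 3 >= 0, y = 0 >= 0. All constraints satisfied.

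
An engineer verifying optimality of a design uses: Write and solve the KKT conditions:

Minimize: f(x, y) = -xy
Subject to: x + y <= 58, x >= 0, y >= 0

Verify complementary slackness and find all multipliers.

Problem: min -xy s.t. x + y <= 58 (multiplier lambda), x >= 0 (mu_x), y >= 0 (mu_y)
KKT stationarity: -y + lambda - mu_x = 0, -x + lambda - mu_y = 0, with lambda, mu_x, mu_y >= 0
Complementary slackness: lambda*(x + y - 58) = 0, mu_x*x = 0, mu_y*y = 0
If lambda = 0: y = -mu_x <= 0 and x = -mu_y <= 0 force x = y = 0 with f = 0; but x = y = 29 is feasible with f = -841 < 0, so this is not the minimum. Hence lambda > 0 and x + y = 58.
Try x > 0, y > 0 (so mu_x = mu_y = 0): y = lambda, x = lambda => x = y = lambda
x + y = 58 => 2*lambda = 58 => lambda = 29
x* = y* = 29 > 0, consistent with mu_x = mu_y = 0.
(Any feasible point with x = 0 or y = 0 has f = 0 > -841, so the minimum is not on those boundaries.)
min(-xy) = -841 (i.e. max xy = 841)
Multipliers: lambda = 29, mu_x = 0, mu_y = 0
Complementary slackness: lambda*(x + y - 58) = 29*(29 + 29 - 58) = 0, mu_x*x = 0*29 = 0, mu_y*y = 0*29 = 0. Satisfied.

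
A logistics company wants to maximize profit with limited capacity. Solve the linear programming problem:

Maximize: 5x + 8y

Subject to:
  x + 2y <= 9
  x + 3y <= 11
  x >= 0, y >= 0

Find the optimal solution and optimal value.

Feasible vertices: (0, 0), (0, 11/3), (5, 2), (9, 0)
Objective 5x + 8y at each:
  (0, 0): 0
  (0, 11/3): 88/3
  (5, 2): 41
  (9, 0): 45
Maximum is 45 at (9, 0).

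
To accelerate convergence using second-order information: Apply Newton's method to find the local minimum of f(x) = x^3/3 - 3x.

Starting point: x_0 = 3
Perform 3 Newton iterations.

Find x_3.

f(x) = x^3/3 - 3x
f'(x) = x^2 - 3, f''(x) = 2x
Newton update: x_{n+1} = x_n - (x_n^2 - 3)/(2*x_n)
Step 1: x_0 = 3, f'=6, f''=6, x_1 = 2
Step 2: x_1 = 2, f'=1, f''=4, x_2 = 7/4
Step 3: x_2 = 7/4, f'=1/16, f''=7/2, x_3 = 97/56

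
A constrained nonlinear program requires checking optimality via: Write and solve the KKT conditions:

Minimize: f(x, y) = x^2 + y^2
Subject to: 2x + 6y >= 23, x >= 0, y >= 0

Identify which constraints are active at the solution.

KKT conditions for min x^2 + y^2 s.t. 2x + 6y >= 23, x >= 0, y >= 0:
Stationarity: 2x = mu*2 + mu_x, 2y = mu*6 + mu_y, with mu, mu_x, mu_y >= 0
Complementary slackness: mu*(2x + 6y - 23) = 0, mu_x*x = 0, mu_y*y = 0
(0, 0) is infeasible (2*0 + 6*0 < 23), so if mu = 0 stationarity would force x = mu_x/2 >= 0, y = mu_y/2 >= 0 with mu_x*x = mu_y*y = 0, i.e. x = y = 0: contradiction. Hence mu > 0 and 2x + 6y = 23 is active.
Try x > 0, y > 0 (so mu_x = mu_y = 0): x = 2*mu/2, y = 6*mu/2
Substitute: 2*(2*mu/2) + 6*(6*mu/2) = 23
  mu*40/2 = 23 => mu = 23/20
x* = 23/20 > 0, y* = 69/20 > 0, consistent with mu_x = mu_y = 0.
f is convex and the constraints are linear, so this KKT point is the global minimum.
f* = 529/40
Active constraints: 2x + 6y >= 23 (holds with equality, mu = 23/20 > 0); x >= 0 and y >= 0 are inactive (mu_x = mu_y = 0).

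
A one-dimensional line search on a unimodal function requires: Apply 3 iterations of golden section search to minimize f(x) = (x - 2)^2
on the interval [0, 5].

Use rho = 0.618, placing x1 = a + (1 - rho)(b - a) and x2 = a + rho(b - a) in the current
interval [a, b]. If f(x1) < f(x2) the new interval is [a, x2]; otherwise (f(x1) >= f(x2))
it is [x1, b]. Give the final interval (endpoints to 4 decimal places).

Golden section search for min of f(x) = (x - 2)^2 on [0, 5].
Each step: x1 = a + (1 - rho)(b - a), x2 = a + rho(b - a); if f(x1) < f(x2) keep [a, x2], otherwise keep [x1, b].
Step 1: [0.0000, 5.0000], x1=1.9100 (f=0.0081), x2=3.0900 (f=1.1881); f(x1) < f(x2) => keep [0.0000, 3.0900]
Step 2: [0.0000, 3.0900], x1=1.1804 (f=0.6718), x2=1.9096 (f=0.0082); f(x1) > f(x2) => keep [1.1804, 3.0900]
Step 3: [1.1804, 3.0900], x1=1.9099 (f=0.0081), x2=2.3605 (f=0.1300); f(x1) < f(x2) => keep [1.1804, 2.3605]
Final interval: [1.1804, 2.3605]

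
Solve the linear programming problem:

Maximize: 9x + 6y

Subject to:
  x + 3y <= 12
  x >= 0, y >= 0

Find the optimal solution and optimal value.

The feasible region has vertices at [(0, 0), (12, 0), (0, 4)].
Checking objective 9x + 6y at each vertex:
  (0, 0): 9*0 + 6*0 = 0
  (12, 0): 9*12 + 6*0 = 108
  (0, 4): 9*0 + 6*4 = 24
Maximum is 108 at (12, 0).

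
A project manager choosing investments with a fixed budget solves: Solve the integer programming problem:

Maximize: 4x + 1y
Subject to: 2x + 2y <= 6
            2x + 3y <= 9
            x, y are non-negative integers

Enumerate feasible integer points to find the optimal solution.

Constraint 1: 2x + 2y <= 6
Constraint 2: 2x + 3y <= 9
Feasible x range (need y >= 0): 0 <= x <= min(6/2, 9/2) => x in {0, ..., 3}.
Enumerate feasible integer points row by row (the coefficient of y is 1 > 0, so for each x the largest feasible y gives the best value):
  x = 0: y <= min((6 - 2*0)/2, (9 - 2*0)/3) => y in {0, ..., 3}; best 4*0 + 1*3 = 3
  x = 1: y <= min((6 - 2*1)/2, (9 - 2*1)/3) => y in {0, ..., 2}; best 4*1 + 1*2 = 6
  x = 2: y <= min((6 - 2*2)/2, (9 - 2*2)/3) => y in {0, ..., 1}; best 4*2 + 1*1 = 9
  x = 3: y <= min((6 - 2*3)/2, (9 - 2*3)/3) => y in {0}; best 4*3 + 1*0 = 12
The maximum 4x + 1y = 12 is achieved at x = 3, y = 0.
Check: 2*3 + 2*0 = 6 <= 6 and 2*3 + 3*0 = 6 <= 9.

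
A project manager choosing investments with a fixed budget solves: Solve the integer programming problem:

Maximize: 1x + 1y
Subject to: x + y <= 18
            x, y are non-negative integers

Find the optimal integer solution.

Objective: 1x + 1y, constraint: x + y <= 18
Coefficient of x is 1 >= coefficient of y is 1, so allocate the entire budget to x.
Optimal: x = 18, y = 0, value = 18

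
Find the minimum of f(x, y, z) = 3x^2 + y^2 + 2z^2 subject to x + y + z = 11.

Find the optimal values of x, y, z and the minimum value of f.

Using Lagrange multipliers on f = 3x^2 + y^2 + 2z^2 with constraint x + y + z = 11:
Conditions: 2*3*x = lambda, 2*1*y = lambda, 2*2*z = lambda
So x = lambda/6, y = lambda/2, z = lambda/4
Substituting into constraint: lambda * (11/12) = 11
lambda = 12
x = 2, y = 6, z = 3
Minimum value = 66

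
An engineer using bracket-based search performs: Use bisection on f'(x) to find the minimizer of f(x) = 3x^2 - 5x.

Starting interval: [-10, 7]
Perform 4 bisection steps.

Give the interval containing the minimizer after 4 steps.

Finding critical point of f(x) = 3x^2 - 5x using bisection on f'(x) = 6x + -5.
f'(x) = 0 when x = 5/6.
Starting interval: [-10, 7]
Step 1: mid = -3/2, f'(mid) = -14, new interval = [-3/2, 7]
Step 2: mid = 11/4, f'(mid) = 23/2, new interval = [-3/2, 11/4]
Step 3: mid = 5/8, f'(mid) = -5/4, new interval = [5/8, 11/4]
Step 4: mid = 27/16, f'(mid) = 41/8, new interval = [5/8, 27/16]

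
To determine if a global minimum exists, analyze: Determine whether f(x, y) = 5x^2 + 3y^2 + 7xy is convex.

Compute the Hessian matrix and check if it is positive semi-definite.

f(x,y) = 5x^2 + 3y^2 + 7xy
Hessian H = [[10, 7], [7, 6]]
trace(H) = 16, det(H) = 11
Eigenvalues: (16 +/- sqrt(212)) / 2 = 15.28, 0.7199
Since both eigenvalues > 0, f is convex.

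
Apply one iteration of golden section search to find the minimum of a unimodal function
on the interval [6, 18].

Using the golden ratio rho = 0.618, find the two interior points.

Golden section search on [6, 18].
Golden ratio rho = 0.618 (approx).
Interior points:
  x_1 = 6 + (1-0.618)*12 = 10.5840
  x_2 = 6 + 0.618*12 = 13.4160
Compare f(x_1) and f(x_2) to determine which subinterval to keep.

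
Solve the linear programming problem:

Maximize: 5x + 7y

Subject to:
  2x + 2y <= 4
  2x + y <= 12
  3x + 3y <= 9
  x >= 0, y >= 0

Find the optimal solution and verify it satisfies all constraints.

Feasible vertices: (0, 0), (0, 2), (2, 0)
Objective 5x + 7y at each vertex:
  (0, 0): 0
  (0, 2): 14
  (2, 0): 10
Maximum is 14 at (0, 2).
Verify constraints at (x, y) = (0, 2):
  2*0 + 2*2 = 4 <= 4 (active)
  2*0 + 1*2 = 2 <= 12
  3*0 + 3*2 = 6 <= 9
  x = 0 >= 0, y = 2 >= 0. All constraints satisfied.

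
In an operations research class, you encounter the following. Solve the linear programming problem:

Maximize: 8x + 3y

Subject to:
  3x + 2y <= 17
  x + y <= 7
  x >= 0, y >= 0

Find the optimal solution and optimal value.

Feasible vertices: (0, 0), (0, 7), (3, 4), (17/3, 0)
Objective 8x + 3y at each:
  (0, 0): 0
  (0, 7): 21
  (3, 4): 36
  (17/3, 0): 136/3
Maximum is 136/3 at (17/3, 0).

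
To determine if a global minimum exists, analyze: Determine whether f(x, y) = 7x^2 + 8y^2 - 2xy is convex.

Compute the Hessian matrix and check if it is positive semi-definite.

f(x,y) = 7x^2 + 8y^2 - 2xy
Hessian H = [[14, -2], [-2, 16]]
trace(H) = 30, det(H) = 220
Eigenvalues: (30 +/- sqrt(20)) / 2 = 17.24, 12.76
Since both eigenvalues > 0, f is convex.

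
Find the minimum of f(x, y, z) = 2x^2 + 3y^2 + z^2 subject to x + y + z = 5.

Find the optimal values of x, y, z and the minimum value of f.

Using Lagrange multipliers on f = 2x^2 + 3y^2 + z^2 with constraint x + y + z = 5:
Conditions: 2*2*x = lambda, 2*3*y = lambda, 2*1*z = lambda
So x = lambda/4, y = lambda/6, z = lambda/2
Substituting into constraint: lambda * (11/12) = 5
lambda = 60/11
x = 15/11, y = 10/11, z = 30/11
Minimum value = 150/11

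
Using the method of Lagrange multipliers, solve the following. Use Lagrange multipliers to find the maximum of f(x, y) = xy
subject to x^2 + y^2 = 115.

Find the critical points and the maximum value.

Lagrange conditions: y = 2*lambda*x and x = 2*lambda*y
If x = 0 then y = 0, violating the constraint, so x, y != 0.
Dividing: y/x = x/y => x^2 = y^2 => y = x or y = -x
Constraint: 2x^2 = 115 => x^2 = 115/2 => x = +/-sqrt(115/2)
Critical points: (sqrt(115/2), sqrt(115/2)), (-sqrt(115/2), -sqrt(115/2)), (sqrt(115/2), -sqrt(115/2)), (-sqrt(115/2), sqrt(115/2))
  y = x:  xy = x^2 = 115/2  at (sqrt(115/2), sqrt(115/2)) and (-sqrt(115/2), -sqrt(115/2))
  y = -x: xy = -x^2 = -115/2 at (sqrt(115/2), -sqrt(115/2)) and (-sqrt(115/2), sqrt(115/2))
Maximum xy = 115/2 at (sqrt(115/2), sqrt(115/2)) and (-sqrt(115/2), -sqrt(115/2))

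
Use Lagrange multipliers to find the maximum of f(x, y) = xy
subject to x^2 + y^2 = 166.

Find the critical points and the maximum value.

Lagrange conditions: y = 2*lambda*x and x = 2*lambda*y
If x = 0 then y = 0, violating the constraint, so x, y != 0.
Dividing: y/x = x/y => x^2 = y^2 => y = x or y = -x
Constraint: 2x^2 = 166 => x^2 = 83 => x = +/-sqrt(83)
Critical points: (sqrt(83), sqrt(83)), (-sqrt(83), -sqrt(83)), (sqrt(83), -sqrt(83)), (-sqrt(83), sqrt(83))
  y = x:  xy = x^2 = 83  at (sqrt(83), sqrt(83)) and (-sqrt(83), -sqrt(83))
  y = -x: xy = -x^2 = -83 at (sqrt(83), -sqrt(83)) and (-sqrt(83), sqrt(83))
Maximum xy = 83 at (sqrt(83), sqrt(83)) and (-sqrt(83), -sqrt(83))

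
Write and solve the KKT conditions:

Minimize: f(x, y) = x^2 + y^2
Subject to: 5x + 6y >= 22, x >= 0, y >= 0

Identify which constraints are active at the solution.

KKT conditions for min x^2 + y^2 s.t. 5x + 6y >= 22, x >= 0, y >= 0:
Stationarity: 2x = mu*5 + mu_x, 2y = mu*6 + mu_y, with mu, mu_x, mu_y >= 0
Complementary slackness: mu*(5x + 6y - 22) = 0, mu_x*x = 0, mu_y*y = 0
(0, 0) is infeasible (5*0 + 6*0 < 22), so if mu = 0 stationarity would force x = mu_x/2 >= 0, y = mu_y/2 >= 0 with mu_x*x = mu_y*y = 0, i.e. x = y = 0: contradiction. Hence mu > 0 and 5x + 6y = 22 is active.
Try x > 0, y > 0 (so mu_x = mu_y = 0): x = 5*mu/2, y = 6*mu/2
Substitute: 5*(5*mu/2) + 6*(6*mu/2) = 22
  mu*61/2 = 22 => mu = 44/61
x* = 110/61 > 0, y* = 132/61 > 0, consistent with mu_x = mu_y = 0.
f is convex and the constraints are linear, so this KKT point is the global minimum.
f* = 484/61
Active constraints: 5x + 6y >= 22 (holds with equality, mu = 44/61 > 0); x >= 0 and y >= 0 are inactive (mu_x = mu_y = 0).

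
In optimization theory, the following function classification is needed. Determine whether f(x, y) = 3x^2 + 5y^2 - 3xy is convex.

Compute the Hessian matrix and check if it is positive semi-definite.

f(x,y) = 3x^2 + 5y^2 - 3xy
Hessian H = [[6, -3], [-3, 10]]
trace(H) = 16, det(H) = 51
Eigenvalues: (16 +/- sqrt(52)) / 2 = 11.61, 4.394
Since both eigenvalues > 0, f is convex.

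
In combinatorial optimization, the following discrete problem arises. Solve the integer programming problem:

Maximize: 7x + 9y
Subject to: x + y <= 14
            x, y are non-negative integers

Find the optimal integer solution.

Objective: 7x + 9y, constraint: x + y <= 14
Coefficient of y is 9 > coefficient of x is 7, so allocate the entire budget to y.
Optimal: x = 0, y = 14, value = 126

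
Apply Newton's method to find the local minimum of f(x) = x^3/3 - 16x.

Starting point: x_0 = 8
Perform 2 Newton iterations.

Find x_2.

f(x) = x^3/3 - 16x
f'(x) = x^2 - 16, f''(x) = 2x
Newton update: x_{n+1} = x_n - (x_n^2 - 16)/(2*x_n)
Step 1: x_0 = 8, f'=48, f''=16, x_1 = 5
Step 2: x_1 = 5, f'=9, f''=10, x_2 = 41/10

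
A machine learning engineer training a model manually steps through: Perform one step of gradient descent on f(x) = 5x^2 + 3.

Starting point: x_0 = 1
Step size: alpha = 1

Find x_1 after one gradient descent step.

f(x) = 5x^2 + 3
f'(x) = 10x + 0
f'(1) = 10*1 + (0) = 10
x_1 = x_0 - alpha * f'(x_0) = 1 - 1 * 10 = -9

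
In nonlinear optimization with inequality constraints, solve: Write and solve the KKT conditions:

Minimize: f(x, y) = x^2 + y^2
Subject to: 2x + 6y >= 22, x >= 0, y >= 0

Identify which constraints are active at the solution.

KKT conditions for min x^2 + y^2 s.t. 2x + 6y >= 22, x >= 0, y >= 0:
Stationarity: 2x = mu*2 + mu_x, 2y = mu*6 + mu_y, with mu, mu_x, mu_y >= 0
Complementary slackness: mu*(2x + 6y - 22) = 0, mu_x*x = 0, mu_y*y = 0
(0, 0) is infeasible (2*0 + 6*0 < 22), so if mu = 0 stationarity would force x = mu_x/2 >= 0, y = mu_y/2 >= 0 with mu_x*x = mu_y*y = 0, i.e. x = y = 0: contradiction. Hence mu > 0 and 2x + 6y = 22 is active.
Try x > 0, y > 0 (so mu_x = mu_y = 0): x = 2*mu/2, y = 6*mu/2
Substitute: 2*(2*mu/2) + 6*(6*mu/2) = 22
  mu*40/2 = 22 => mu = 11/10
x* = 11/10 > 0, y* = 33/10 > 0, consistent with mu_x = mu_y = 0.
f is convex and the constraints are linear, so this KKT point is the global minimum.
f* = 121/10
Active constraints: 2x + 6y >= 22 (holds with equality, mu = 11/10 > 0); x >= 0 and y >= 0 are inactive (mu_x = mu_y = 0).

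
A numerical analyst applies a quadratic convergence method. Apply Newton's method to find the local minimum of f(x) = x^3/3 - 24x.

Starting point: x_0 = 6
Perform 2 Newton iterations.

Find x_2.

f(x) = x^3/3 - 24x
f'(x) = x^2 - 24, f''(x) = 2x
Newton update: x_{n+1} = x_n - (x_n^2 - 24)/(2*x_n)
Step 1: x_0 = 6, f'=12, f''=12, x_1 = 5
Step 2: x_1 = 5, f'=1, f''=10, x_2 = 49/10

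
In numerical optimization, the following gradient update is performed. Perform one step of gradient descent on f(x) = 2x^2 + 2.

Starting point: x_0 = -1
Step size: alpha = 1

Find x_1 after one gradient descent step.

f(x) = 2x^2 + 2
f'(x) = 4x + 0
f'(-1) = 4*-1 + (0) = -4
x_1 = x_0 - alpha * f'(x_0) = -1 - 1 * -4 = 3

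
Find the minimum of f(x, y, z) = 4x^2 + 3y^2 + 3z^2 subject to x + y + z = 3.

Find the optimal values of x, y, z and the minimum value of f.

Using Lagrange multipliers on f = 4x^2 + 3y^2 + 3z^2 with constraint x + y + z = 3:
Conditions: 2*4*x = lambda, 2*3*y = lambda, 2*3*z = lambda
So x = lambda/8, y = lambda/6, z = lambda/6
Substituting into constraint: lambda * (11/24) = 3
lambda = 72/11
x = 9/11, y = 12/11, z = 12/11
Minimum value = 108/11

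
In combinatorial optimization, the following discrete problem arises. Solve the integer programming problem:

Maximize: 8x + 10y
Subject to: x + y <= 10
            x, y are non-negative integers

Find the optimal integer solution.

Objective: 8x + 10y, constraint: x + y <= 10
Coefficient of y is 10 > coefficient of x is 8, so allocate the entire budget to y.
Optimal: x = 0, y = 10, value = 100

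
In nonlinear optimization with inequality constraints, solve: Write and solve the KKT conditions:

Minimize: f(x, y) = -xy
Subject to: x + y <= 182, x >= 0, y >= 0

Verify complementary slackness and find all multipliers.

Problem: min -xy s.t. x + y <= 182 (multiplier lambda), x >= 0 (mu_x), y >= 0 (mu_y)
KKT stationarity: -y + lambda - mu_x = 0, -x + lambda - mu_y = 0, with lambda, mu_x, mu_y >= 0
Complementary slackness: lambda*(x + y - 182) = 0, mu_x*x = 0, mu_y*y = 0
If lambda = 0: y = -mu_x <= 0 and x = -mu_y <= 0 force x = y = 0 with f = 0; but x = y = 91 is feasible with f = -8281 < 0, so this is not the minimum. Hence lambda > 0 and x + y = 182.
Try x > 0, y > 0 (so mu_x = mu_y = 0): y = lambda, x = lambda => x = y = lambda
x + y = 182 => 2*lambda = 182 => lambda = 91
x* = y* = 91 > 0, consistent with mu_x = mu_y = 0.
(Any feasible point with x = 0 or y = 0 has f = 0 > -8281, so the minimum is not on those boundaries.)
min(-xy) = -8281 (i.e. max xy = 8281)
Multipliers: lambda = 91, mu_x = 0, mu_y = 0
Complementary slackness: lambda*(x + y - 182) = 91*(91 + 91 - 182) = 0, mu_x*x = 0*91 = 0, mu_y*y = 0*91 = 0. Satisfied.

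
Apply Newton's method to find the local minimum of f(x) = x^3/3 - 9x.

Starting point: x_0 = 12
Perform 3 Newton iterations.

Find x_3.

f(x) = x^3/3 - 9x
f'(x) = x^2 - 9, f''(x) = 2x
Newton update: x_{n+1} = x_n - (x_n^2 - 9)/(2*x_n)
Step 1: x_0 = 12, f'=135, f''=24, x_1 = 51/8
Step 2: x_1 = 51/8, f'=2025/64, f''=51/4, x_2 = 1059/272
Step 3: x_2 = 1059/272, f'=455625/73984, f''=1059/136, x_3 = 595779/192032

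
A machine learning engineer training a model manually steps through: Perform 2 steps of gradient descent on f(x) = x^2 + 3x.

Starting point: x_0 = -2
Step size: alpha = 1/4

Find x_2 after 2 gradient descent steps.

f(x) = x^2 + 3x, f'(x) = 2x + (3)
Step 1: f'(-2) = -1, x_1 = -2 - 1/4 * -1 = -7/4
Step 2: f'(-7/4) = -1/2, x_2 = -7/4 - 1/4 * -1/2 = -13/8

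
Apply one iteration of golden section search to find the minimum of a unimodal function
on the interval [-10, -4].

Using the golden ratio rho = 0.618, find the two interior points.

Golden section search on [-10, -4].
Golden ratio rho = 0.618 (approx).
Interior points:
  x_1 = -10 + (1-0.618)*6 = -7.7080
  x_2 = -10 + 0.618*6 = -6.2920
Compare f(x_1) and f(x_2) to determine which subinterval to keep.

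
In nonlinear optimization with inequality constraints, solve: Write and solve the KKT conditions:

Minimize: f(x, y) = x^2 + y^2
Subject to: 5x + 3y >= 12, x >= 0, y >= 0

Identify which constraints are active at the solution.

KKT conditions for min x^2 + y^2 s.t. 5x + 3y >= 12, x >= 0, y >= 0:
Stationarity: 2x = mu*5 + mu_x, 2y = mu*3 + mu_y, with mu, mu_x, mu_y >= 0
Complementary slackness: mu*(5x + 3y - 12) = 0, mu_x*x = 0, mu_y*y = 0
(0, 0) is infeasible (5*0 + 3*0 < 12), so if mu = 0 stationarity would force x = mu_x/2 >= 0, y = mu_y/2 >= 0 with mu_x*x = mu_y*y = 0, i.e. x = y = 0: contradiction. Hence mu > 0 and 5x + 3y = 12 is active.
Try x > 0, y > 0 (so mu_x = mu_y = 0): x = 5*mu/2, y = 3*mu/2
Substitute: 5*(5*mu/2) + 3*(3*mu/2) = 12
  mu*34/2 = 12 => mu = 12/17
x* = 30/17 > 0, y* = 18/17 > 0, consistent with mu_x = mu_y = 0.
f is convex and the constraints are linear, so this KKT point is the global minimum.
f* = 72/17
Active constraints: 5x + 3y >= 12 (holds with equality, mu = 12/17 > 0); x >= 0 and y >= 0 are inactive (mu_x = mu_y = 0).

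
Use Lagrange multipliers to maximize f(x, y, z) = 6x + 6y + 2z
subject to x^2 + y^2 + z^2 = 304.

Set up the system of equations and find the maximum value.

Lagrange conditions: 6 = 2*lambda*x, 6 = 2*lambda*y, 2 = 2*lambda*z
So x:6 = y:6 = z:2, i.e. x = 6t, y = 6t, z = 2t
Constraint: t^2*(6^2 + 6^2 + 2^2) = 304
  t^2 * 76 = 304  =>  t = sqrt(4)
Maximum = 6*6t + 6*6t + 2*2t = 76*sqrt(4) = 152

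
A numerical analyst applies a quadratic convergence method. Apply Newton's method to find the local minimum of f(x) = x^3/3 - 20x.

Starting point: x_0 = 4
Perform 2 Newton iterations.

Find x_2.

f(x) = x^3/3 - 20x
f'(x) = x^2 - 20, f''(x) = 2x
Newton update: x_{n+1} = x_n - (x_n^2 - 20)/(2*x_n)
Step 1: x_0 = 4, f'=-4, f''=8, x_1 = 9/2
Step 2: x_1 = 9/2, f'=1/4, f''=9, x_2 = 161/36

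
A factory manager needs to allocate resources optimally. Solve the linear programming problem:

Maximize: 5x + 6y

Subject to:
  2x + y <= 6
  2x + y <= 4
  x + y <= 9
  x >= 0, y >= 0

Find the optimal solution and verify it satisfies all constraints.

Feasible vertices: (0, 0), (0, 4), (2, 0)
Objective 5x + 6y at each vertex:
  (0, 0): 0
  (0, 4): 24
  (2, 0): 10
Maximum is 24 at (0, 4).
Verify constraints at (x, y) = (0, 4):
  2*0 + 1*4 = 4 <= 6
  2*0 + 1*4 = 4 <= 4 (active)
  1*0 + 1*4 = 4 <= 9
  x = 0 >= 0, y = 4 >= 0. All constraints satisfied.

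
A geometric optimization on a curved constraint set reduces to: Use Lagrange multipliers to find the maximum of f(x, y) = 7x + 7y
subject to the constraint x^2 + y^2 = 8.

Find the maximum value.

Set up Lagrange conditions: grad f = lambda * grad g
  7 = 2*lambda*x
  7 = 2*lambda*y
From these: x/y = 7/7, so x = 7t, y = 7t for some t.
Substitute into constraint: (7t)^2 + (7t)^2 = 8
  t^2 * 98 = 8
  t = sqrt(8/98)
Maximum = 7*x + 7*y = (7^2 + 7^2)*t = 98 * sqrt(8/98) = 28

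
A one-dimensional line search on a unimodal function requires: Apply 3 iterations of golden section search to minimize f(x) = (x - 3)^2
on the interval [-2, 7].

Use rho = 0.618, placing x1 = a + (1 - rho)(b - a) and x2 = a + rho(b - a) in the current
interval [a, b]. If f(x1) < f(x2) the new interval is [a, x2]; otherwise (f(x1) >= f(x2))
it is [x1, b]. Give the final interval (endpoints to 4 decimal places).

Golden section search for min of f(x) = (x - 3)^2 on [-2, 7].
Each step: x1 = a + (1 - rho)(b - a), x2 = a + rho(b - a); if f(x1) < f(x2) keep [a, x2], otherwise keep [x1, b].
Step 1: [-2.0000, 7.0000], x1=1.4380 (f=2.4398), x2=3.5620 (f=0.3158); f(x1) > f(x2) => keep [1.4380, 7.0000]
Step 2: [1.4380, 7.0000], x1=3.5627 (f=0.3166), x2=4.8753 (f=3.5168); f(x1) < f(x2) => keep [1.4380, 4.8753]
Step 3: [1.4380, 4.8753], x1=2.7511 (f=0.0620), x2=3.5623 (f=0.3161); f(x1) < f(x2) => keep [1.4380, 3.5623]
Final interval: [1.4380, 3.5623]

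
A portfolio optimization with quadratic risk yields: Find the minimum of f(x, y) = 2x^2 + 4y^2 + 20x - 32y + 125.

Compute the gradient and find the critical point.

f(x,y) = 2x^2 + 4y^2 + 20x - 32y + 125
df/dx = 4x + (20) = 0  =>  x = -5
df/dy = 8y + (-32) = 0  =>  y = 4
f(-5, 4) = 2*(-5)^2 + 4*(4)^2 + 20*(-5) + -32*(4) + 125 = 11
Hessian is diagonal with entries 4, 8 > 0, so this is a minimum.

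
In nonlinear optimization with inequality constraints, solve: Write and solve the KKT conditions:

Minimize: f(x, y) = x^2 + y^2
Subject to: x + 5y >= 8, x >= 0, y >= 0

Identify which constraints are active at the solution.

KKT conditions for min x^2 + y^2 s.t. 1x + 5y >= 8, x >= 0, y >= 0:
Stationarity: 2x = mu*1 + mu_x, 2y = mu*5 + mu_y, with mu, mu_x, mu_y >= 0
Complementary slackness: mu*(x + 5y - 8) = 0, mu_x*x = 0, mu_y*y = 0
(0, 0) is infeasible (1*0 + 5*0 < 8), so if mu = 0 stationarity would force x = mu_x/2 >= 0, y = mu_y/2 >= 0 with mu_x*x = mu_y*y = 0, i.e. x = y = 0: contradiction. Hence mu > 0 and x + 5y = 8 is active.
Try x > 0, y > 0 (so mu_x = mu_y = 0): x = 1*mu/2, y = 5*mu/2
Substitute: 1*(1*mu/2) + 5*(5*mu/2) = 8
  mu*26/2 = 8 => mu = 8/13
x* = 4/13 > 0, y* = 20/13 > 0, consistent with mu_x = mu_y = 0.
f is convex and the constraints are linear, so this KKT point is the global minimum.
f* = 32/13
Active constraints: x + 5y >= 8 (holds with equality, mu = 8/13 > 0); x >= 0 and y >= 0 are inactive (mu_x = mu_y = 0).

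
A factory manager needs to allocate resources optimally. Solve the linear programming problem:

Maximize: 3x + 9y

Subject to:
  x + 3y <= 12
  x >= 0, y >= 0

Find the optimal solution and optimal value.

The feasible region has vertices at [(0, 0), (12, 0), (0, 4)].
Checking objective 3x + 9y at each vertex:
  (0, 0): 3*0 + 9*0 = 0
  (12, 0): 3*12 + 9*0 = 36
  (0, 4): 3*0 + 9*4 = 36
Maximum is 36 at (12, 0).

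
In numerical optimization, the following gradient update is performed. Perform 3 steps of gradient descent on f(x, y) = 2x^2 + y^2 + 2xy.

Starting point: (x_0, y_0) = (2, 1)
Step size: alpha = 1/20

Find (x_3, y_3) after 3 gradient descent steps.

f(x,y) = 2x^2 + y^2 + 2xy
grad_x = 4x + 2y, grad_y = 2y + 2x
Step 1: grad = (10, 6), (3/2, 7/10)
Step 2: grad = (37/5, 22/5), (113/100, 12/25)
Step 3: grad = (137/25, 161/50), (107/125, 319/1000)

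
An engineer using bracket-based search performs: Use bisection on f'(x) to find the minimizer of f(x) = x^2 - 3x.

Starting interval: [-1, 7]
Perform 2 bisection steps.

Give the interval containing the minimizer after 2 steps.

Finding critical point of f(x) = x^2 - 3x using bisection on f'(x) = 2x + -3.
f'(x) = 0 when x = 3/2.
Starting interval: [-1, 7]
Step 1: mid = 3, f'(mid) = 3, new interval = [-1, 3]
Step 2: mid = 1, f'(mid) = -1, new interval = [1, 3]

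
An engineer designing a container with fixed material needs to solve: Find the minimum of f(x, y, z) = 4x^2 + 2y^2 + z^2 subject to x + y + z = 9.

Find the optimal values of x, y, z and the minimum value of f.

Using Lagrange multipliers on f = 4x^2 + 2y^2 + z^2 with constraint x + y + z = 9:
Conditions: 2*4*x = lambda, 2*2*y = lambda, 2*1*z = lambda
So x = lambda/8, y = lambda/4, z = lambda/2
Substituting into constraint: lambda * (7/8) = 9
lambda = 72/7
x = 9/7, y = 18/7, z = 36/7
Minimum value = 324/7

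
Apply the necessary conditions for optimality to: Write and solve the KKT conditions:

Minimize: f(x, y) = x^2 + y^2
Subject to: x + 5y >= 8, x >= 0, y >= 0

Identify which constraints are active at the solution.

KKT conditions for min x^2 + y^2 s.t. 1x + 5y >= 8, x >= 0, y >= 0:
Stationarity: 2x = mu*1 + mu_x, 2y = mu*5 + mu_y, with mu, mu_x, mu_y >= 0
Complementary slackness: mu*(x + 5y - 8) = 0, mu_x*x = 0, mu_y*y = 0
(0, 0) is infeasible (1*0 + 5*0 < 8), so if mu = 0 stationarity would force x = mu_x/2 >= 0, y = mu_y/2 >= 0 with mu_x*x = mu_y*y = 0, i.e. x = y = 0: contradiction. Hence mu > 0 and x + 5y = 8 is active.
Try x > 0, y > 0 (so mu_x = mu_y = 0): x = 1*mu/2, y = 5*mu/2
Substitute: 1*(1*mu/2) + 5*(5*mu/2) = 8
  mu*26/2 = 8 => mu = 8/13
x* = 4/13 > 0, y* = 20/13 > 0, consistent with mu_x = mu_y = 0.
f is convex and the constraints are linear, so this KKT point is the global minimum.
f* = 32/13
Active constraints: x + 5y >= 8 (holds with equality, mu = 8/13 > 0); x >= 0 and y >= 0 are inactive (mu_x = mu_y = 0).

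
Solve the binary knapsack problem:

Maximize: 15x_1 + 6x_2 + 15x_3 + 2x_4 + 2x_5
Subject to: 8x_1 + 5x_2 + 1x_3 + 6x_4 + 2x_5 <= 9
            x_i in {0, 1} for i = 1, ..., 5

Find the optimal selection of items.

Items: item 1 (v=15, w=8), item 2 (v=6, w=5), item 3 (v=15, w=1), item 4 (v=2, w=6), item 5 (v=2, w=2)
Capacity: 9
Checking all 32 subsets (w = total weight, v = total value):
  {}: w = 0, v = 0
  {1}: w = 8, v = 15
  {2}: w = 5, v = 6
  {3}: w = 1, v = 15
  {4}: w = 6, v = 2
  {5}: w = 2, v = 2
  {1, 2}: w = 13 > 9, infeasible
  {1, 3}: w = 9, v = 30
  {1, 4}: w = 14 > 9, infeasible
  {1, 5}: w = 10 > 9, infeasible
  {2, 3}: w = 6, v = 21
  {2, 4}: w = 11 > 9, infeasible
  {2, 5}: w = 7, v = 8
  {3, 4}: w = 7, v = 17
  {3, 5}: w = 3, v = 17
  {4, 5}: w = 8, v = 4
  {1, 2, 3}: w = 14 > 9, infeasible
  {1, 2, 4}: w = 19 > 9, infeasible
  {1, 2, 5}: w = 15 > 9, infeasible
  {1, 3, 4}: w = 15 > 9, infeasible
  {1, 3, 5}: w = 11 > 9, infeasible
  {1, 4, 5}: w = 16 > 9, infeasible
  {2, 3, 4}: w = 12 > 9, infeasible
  {2, 3, 5}: w = 8, v = 23
  {2, 4, 5}: w = 13 > 9, infeasible
  {3, 4, 5}: w = 9, v = 19
  {1, 2, 3, 4}: w = 20 > 9, infeasible
  {1, 2, 3, 5}: w = 16 > 9, infeasible
  {1, 2, 4, 5}: w = 21 > 9, infeasible
  {1, 3, 4, 5}: w = 17 > 9, infeasible
  {2, 3, 4, 5}: w = 14 > 9, infeasible
  {1, 2, 3, 4, 5}: w = 22 > 9, infeasible
Best feasible subset: items [1, 3]
Total weight: 9 <= 9, total value: 30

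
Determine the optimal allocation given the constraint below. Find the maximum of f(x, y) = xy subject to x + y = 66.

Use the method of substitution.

Substitute y = 66 - x into f(x,y) = xy:
g(x) = x(66 - x) = 66x - x^2
g'(x) = 66 - 2x = 0  =>  x = 33
y = 66 - 33 = 33
Maximum value = 33 * 33 = 1089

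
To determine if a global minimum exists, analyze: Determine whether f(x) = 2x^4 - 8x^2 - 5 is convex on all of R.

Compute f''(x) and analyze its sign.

f(x) = 2x^4 - 8x^2 - 5
f'(x) = 8x^3 + -16x
f''(x) = 24x^2 + -16
f''(0) = -16 < 0, so not convex near x = 0
Therefore, f is not globally convex on R.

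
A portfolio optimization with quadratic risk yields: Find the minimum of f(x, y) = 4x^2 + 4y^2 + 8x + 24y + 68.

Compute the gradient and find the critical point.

f(x,y) = 4x^2 + 4y^2 + 8x + 24y + 68
df/dx = 8x + (8) = 0  =>  x = -1
df/dy = 8y + (24) = 0  =>  y = -3
f(-1, -3) = 4*(-1)^2 + 4*(-3)^2 + 8*(-1) + 24*(-3) + 68 = 28
Hessian is diagonal with entries 8, 8 > 0, so this is a minimum.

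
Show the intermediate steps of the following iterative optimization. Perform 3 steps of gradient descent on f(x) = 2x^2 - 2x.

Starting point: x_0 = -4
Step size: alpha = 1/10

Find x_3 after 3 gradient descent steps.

f(x) = 2x^2 - 2x, f'(x) = 4x + (-2)
Step 1: f'(-4) = -18, x_1 = -4 - 1/10 * -18 = -11/5
Step 2: f'(-11/5) = -54/5, x_2 = -11/5 - 1/10 * -54/5 = -28/25
Step 3: f'(-28/25) = -162/25, x_3 = -28/25 - 1/10 * -162/25 = -59/125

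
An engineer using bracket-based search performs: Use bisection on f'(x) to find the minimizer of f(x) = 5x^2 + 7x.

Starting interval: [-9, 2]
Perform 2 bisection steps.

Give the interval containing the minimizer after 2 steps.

Finding critical point of f(x) = 5x^2 + 7x using bisection on f'(x) = 10x + 7.
f'(x) = 0 when x = -7/10.
Starting interval: [-9, 2]
Step 1: mid = -7/2, f'(mid) = -28, new interval = [-7/2, 2]
Step 2: mid = -3/4, f'(mid) = -1/2, new interval = [-3/4, 2]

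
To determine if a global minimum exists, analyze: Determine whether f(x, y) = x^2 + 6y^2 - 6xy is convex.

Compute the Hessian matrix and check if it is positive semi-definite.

f(x,y) = x^2 + 6y^2 - 6xy
Hessian H = [[2, -6], [-6, 12]]
trace(H) = 14, det(H) = -12
Eigenvalues: (14 +/- sqrt(244)) / 2 = 14.81, -0.8102
Since not both eigenvalues positive, f is neither convex nor concave.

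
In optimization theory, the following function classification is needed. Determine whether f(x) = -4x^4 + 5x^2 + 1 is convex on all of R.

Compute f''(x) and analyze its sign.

f(x) = -4x^4 + 5x^2 + 1
f'(x) = -16x^3 + 10x
f''(x) = -48x^2 + 10
f''(x) = -48x^2 + 10 -> -inf as |x| -> inf
Therefore, f is not globally convex on R.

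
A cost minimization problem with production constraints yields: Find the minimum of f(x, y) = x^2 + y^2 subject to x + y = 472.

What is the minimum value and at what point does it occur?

Substitute y = 472 - x into f(x,y) = x^2 + y^2:
g(x) = x^2 + (472 - x)^2 = 2x^2 - 944x + 222784
g'(x) = 4x - 944 = 0  =>  x = 236
y = 472 - 236 = 236
Minimum value = 236^2 + 236^2 = 111392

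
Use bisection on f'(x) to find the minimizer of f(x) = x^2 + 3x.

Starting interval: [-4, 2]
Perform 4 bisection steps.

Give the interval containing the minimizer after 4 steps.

Finding critical point of f(x) = x^2 + 3x using bisection on f'(x) = 2x + 3.
f'(x) = 0 when x = -3/2.
Starting interval: [-4, 2]
Step 1: mid = -1, f'(mid) = 1, new interval = [-4, -1]
Step 2: mid = -5/2, f'(mid) = -2, new interval = [-5/2, -1]
Step 3: mid = -7/4, f'(mid) = -1/2, new interval = [-7/4, -1]
Step 4: mid = -11/8, f'(mid) = 1/4, new interval = [-7/4, -11/8]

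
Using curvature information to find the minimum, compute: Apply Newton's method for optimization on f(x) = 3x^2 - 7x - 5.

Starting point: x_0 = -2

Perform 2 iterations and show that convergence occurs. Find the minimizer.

f(x) = 3x^2 - 7x - 5, f'(x) = 6x + (-7), f''(x) = 6
Step 1: f'(-2) = -19, x_1 = -2 - -19/6 = 7/6
Step 2: f'(7/6) = 0, x_2 = 7/6 (converged)
Newton's method converges in 1 step for quadratics.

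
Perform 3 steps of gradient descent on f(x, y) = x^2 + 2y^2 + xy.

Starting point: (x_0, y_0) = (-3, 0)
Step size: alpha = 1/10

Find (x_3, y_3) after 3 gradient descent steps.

f(x,y) = x^2 + 2y^2 + xy
grad_x = 2x + 1y, grad_y = 4y + 1x
Step 1: grad = (-6, -3), (-12/5, 3/10)
Step 2: grad = (-9/2, -6/5), (-39/20, 21/50)
Step 3: grad = (-87/25, -27/100), (-801/500, 447/1000)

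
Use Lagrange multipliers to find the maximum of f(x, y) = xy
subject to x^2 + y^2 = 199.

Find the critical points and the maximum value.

Lagrange conditions: y = 2*lambda*x and x = 2*lambda*y
If x = 0 then y = 0, violating the constraint, so x, y != 0.
Dividing: y/x = x/y => x^2 = y^2 => y = x or y = -x
Constraint: 2x^2 = 199 => x^2 = 199/2 => x = +/-sqrt(199/2)
Critical points: (sqrt(199/2), sqrt(199/2)), (-sqrt(199/2), -sqrt(199/2)), (sqrt(199/2), -sqrt(199/2)), (-sqrt(199/2), sqrt(199/2))
  y = x:  xy = x^2 = 199/2  at (sqrt(199/2), sqrt(199/2)) and (-sqrt(199/2), -sqrt(199/2))
  y = -x: xy = -x^2 = -199/2 at (sqrt(199/2), -sqrt(199/2)) and (-sqrt(199/2), sqrt(199/2))
Maximum xy = 199/2 at (sqrt(199/2), sqrt(199/2)) and (-sqrt(199/2), -sqrt(199/2))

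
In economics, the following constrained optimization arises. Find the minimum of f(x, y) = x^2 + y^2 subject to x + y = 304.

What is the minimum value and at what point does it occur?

Substitute y = 304 - x into f(x,y) = x^2 + y^2:
g(x) = x^2 + (304 - x)^2 = 2x^2 - 608x + 92416
g'(x) = 4x - 608 = 0  =>  x = 152
y = 304 - 152 = 152
Minimum value = 152^2 + 152^2 = 46208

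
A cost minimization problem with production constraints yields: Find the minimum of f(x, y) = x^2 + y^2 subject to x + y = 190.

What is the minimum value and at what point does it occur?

Substitute y = 190 - x into f(x,y) = x^2 + y^2:
g(x) = x^2 + (190 - x)^2 = 2x^2 - 380x + 36100
g'(x) = 4x - 380 = 0  =>  x = 95
y = 190 - 95 = 95
Minimum value = 95^2 + 95^2 = 18050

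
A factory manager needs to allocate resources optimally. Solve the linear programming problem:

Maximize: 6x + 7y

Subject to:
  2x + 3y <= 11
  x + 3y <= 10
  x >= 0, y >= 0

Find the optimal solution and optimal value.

Feasible vertices: (0, 0), (0, 10/3), (1, 3), (11/2, 0)
Objective 6x + 7y at each:
  (0, 0): 0
  (0, 10/3): 70/3
  (1, 3): 27
  (11/2, 0): 33
Maximum is 33 at (11/2, 0).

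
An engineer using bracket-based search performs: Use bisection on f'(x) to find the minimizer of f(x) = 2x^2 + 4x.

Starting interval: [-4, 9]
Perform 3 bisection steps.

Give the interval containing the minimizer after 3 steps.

Finding critical point of f(x) = 2x^2 + 4x using bisection on f'(x) = 4x + 4.
f'(x) = 0 when x = -1.
Starting interval: [-4, 9]
Step 1: mid = 5/2, f'(mid) = 14, new interval = [-4, 5/2]
Step 2: mid = -3/4, f'(mid) = 1, new interval = [-4, -3/4]
Step 3: mid = -19/8, f'(mid) = -11/2, new interval = [-19/8, -3/4]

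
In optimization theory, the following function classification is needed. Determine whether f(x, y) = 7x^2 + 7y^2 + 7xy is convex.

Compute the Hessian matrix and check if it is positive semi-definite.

f(x,y) = 7x^2 + 7y^2 + 7xy
Hessian H = [[14, 7], [7, 14]]
trace(H) = 28, det(H) = 147
Eigenvalues: (28 +/- sqrt(196)) / 2 = 21, 7
Since both eigenvalues > 0, f is convex.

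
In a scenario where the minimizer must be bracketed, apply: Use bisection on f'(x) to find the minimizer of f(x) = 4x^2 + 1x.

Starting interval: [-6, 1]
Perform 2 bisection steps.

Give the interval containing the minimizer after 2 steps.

Finding critical point of f(x) = 4x^2 + 1x using bisection on f'(x) = 8x + 1.
f'(x) = 0 when x = -1/8.
Starting interval: [-6, 1]
Step 1: mid = -5/2, f'(mid) = -19, new interval = [-5/2, 1]
Step 2: mid = -3/4, f'(mid) = -5, new interval = [-3/4, 1]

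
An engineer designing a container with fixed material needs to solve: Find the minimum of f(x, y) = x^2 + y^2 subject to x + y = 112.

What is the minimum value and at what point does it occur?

Substitute y = 112 - x into f(x,y) = x^2 + y^2:
g(x) = x^2 + (112 - x)^2 = 2x^2 - 224x + 12544
g'(x) = 4x - 224 = 0  =>  x = 56
y = 112 - 56 = 56
Minimum value = 56^2 + 56^2 = 6272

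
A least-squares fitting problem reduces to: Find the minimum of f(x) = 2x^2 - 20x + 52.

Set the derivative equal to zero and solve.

f(x) = 2x^2 - 20x + 52
f'(x) = 4x + (-20) = 0
x = 20/4 = 5
f(5) = 2
Since f''(x) = 4 > 0, this is a minimum.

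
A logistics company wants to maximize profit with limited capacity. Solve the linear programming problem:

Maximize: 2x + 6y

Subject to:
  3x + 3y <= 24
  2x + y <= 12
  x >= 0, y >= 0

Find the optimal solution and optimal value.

Feasible vertices: (0, 0), (0, 8), (4, 4), (6, 0)
Objective 2x + 6y at each:
  (0, 0): 0
  (0, 8): 48
  (4, 4): 32
  (6, 0): 12
Maximum is 48 at (0, 8).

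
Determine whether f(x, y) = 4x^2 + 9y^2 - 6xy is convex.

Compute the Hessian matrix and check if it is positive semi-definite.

f(x,y) = 4x^2 + 9y^2 - 6xy
Hessian H = [[8, -6], [-6, 18]]
trace(H) = 26, det(H) = 108
Eigenvalues: (26 +/- sqrt(244)) / 2 = 20.81, 5.19
Since both eigenvalues > 0, f is convex.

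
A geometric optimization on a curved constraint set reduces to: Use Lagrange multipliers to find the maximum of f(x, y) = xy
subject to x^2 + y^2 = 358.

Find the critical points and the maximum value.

Lagrange conditions: y = 2*lambda*x and x = 2*lambda*y
If x = 0 then y = 0, violating the constraint, so x, y != 0.
Dividing: y/x = x/y => x^2 = y^2 => y = x or y = -x
Constraint: 2x^2 = 358 => x^2 = 179 => x = +/-sqrt(179)
Critical points: (sqrt(179), sqrt(179)), (-sqrt(179), -sqrt(179)), (sqrt(179), -sqrt(179)), (-sqrt(179), sqrt(179))
  y = x:  xy = x^2 = 179  at (sqrt(179), sqrt(179)) and (-sqrt(179), -sqrt(179))
  y = -x: xy = -x^2 = -179 at (sqrt(179), -sqrt(179)) and (-sqrt(179), sqrt(179))
Maximum xy = 179 at (sqrt(179), sqrt(179)) and (-sqrt(179), -sqrt(179))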